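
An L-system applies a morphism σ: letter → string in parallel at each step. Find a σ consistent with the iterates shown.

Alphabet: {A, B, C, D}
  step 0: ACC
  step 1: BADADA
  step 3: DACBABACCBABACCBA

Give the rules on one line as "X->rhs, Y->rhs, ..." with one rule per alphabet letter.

  step 0 ⇒ step 1: ACC ⇒ BA·DA·DA
    A ↦ BA
    C ↦ DA
    B ↦ C  (constrained at step 1)
    D ↦ AB  (constrained at step 1)

A->BA, B->C, C->DA, D->AB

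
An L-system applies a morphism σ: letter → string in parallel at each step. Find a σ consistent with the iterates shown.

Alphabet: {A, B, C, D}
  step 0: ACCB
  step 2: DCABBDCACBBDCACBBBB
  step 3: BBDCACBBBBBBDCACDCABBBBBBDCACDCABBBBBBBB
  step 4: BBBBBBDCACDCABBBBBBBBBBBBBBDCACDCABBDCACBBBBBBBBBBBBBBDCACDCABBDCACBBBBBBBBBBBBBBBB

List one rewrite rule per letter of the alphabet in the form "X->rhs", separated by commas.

  step 3 ⇒ step 4: BBDCACBBBBBBDCACDCABBBBBBDCACDCABBBBBBBB ⇒ BB·BB·BB·DCA·C·DCA·BB·BB·BB·BB·BB·BB·BB·DCA·C·DCA·BB·DCA·C·BB·BB·BB·BB·BB·BB·BB·DCA·C·DCA·BB·DCA·C·BB·BB·BB·BB·BB·BB·BB·BB
    A ↦ C
    B ↦ BB
    C ↦ DCA
    D ↦ BB

A->C, B->BB, C->DCA, D->BB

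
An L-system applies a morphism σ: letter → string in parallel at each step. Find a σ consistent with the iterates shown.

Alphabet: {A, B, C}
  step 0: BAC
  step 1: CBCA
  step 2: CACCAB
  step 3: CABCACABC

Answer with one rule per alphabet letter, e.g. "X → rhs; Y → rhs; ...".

A->B, B->C, C->CA

  step 2 ⇒ step 3: CACCAB ⇒ CA·B·CA·CA·B·C
    A ↦ B
    B ↦ C
    C ↦ CA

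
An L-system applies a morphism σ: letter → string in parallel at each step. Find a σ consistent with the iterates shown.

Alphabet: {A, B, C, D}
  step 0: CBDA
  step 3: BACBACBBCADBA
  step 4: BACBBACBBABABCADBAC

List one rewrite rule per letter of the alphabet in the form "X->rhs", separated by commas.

  step 3 ⇒ step 4: BACBACBBCADBA ⇒ BA·C·B·BA·C·B·BA·BA·B·C·AD·BA·C
    A ↦ C
    B ↦ BA
    C ↦ B
    D ↦ AD

A->C, B->BA, C->B, D->AD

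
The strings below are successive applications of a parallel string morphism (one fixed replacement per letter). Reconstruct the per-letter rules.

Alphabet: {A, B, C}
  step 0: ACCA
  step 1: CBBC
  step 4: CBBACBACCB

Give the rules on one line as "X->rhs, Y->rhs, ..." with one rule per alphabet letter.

A->C, B->AC, C->B

  step 0 ⇒ step 1: ACCA ⇒ C·B·B·C
    A ↦ C
    C ↦ B
    B ↦ AC  (constrained at step 1)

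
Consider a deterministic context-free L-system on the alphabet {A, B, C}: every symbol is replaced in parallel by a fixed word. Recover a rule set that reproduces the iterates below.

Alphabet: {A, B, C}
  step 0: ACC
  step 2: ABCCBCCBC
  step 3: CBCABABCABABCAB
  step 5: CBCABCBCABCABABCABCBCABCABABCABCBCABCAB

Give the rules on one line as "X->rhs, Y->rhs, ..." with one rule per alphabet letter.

A->CB, B->C, C->AB

  step 2 ⇒ step 3: ABCCBCCBC ⇒ CB·C·AB·AB·C·AB·AB·C·AB
    A ↦ CB
    B ↦ C
    C ↦ AB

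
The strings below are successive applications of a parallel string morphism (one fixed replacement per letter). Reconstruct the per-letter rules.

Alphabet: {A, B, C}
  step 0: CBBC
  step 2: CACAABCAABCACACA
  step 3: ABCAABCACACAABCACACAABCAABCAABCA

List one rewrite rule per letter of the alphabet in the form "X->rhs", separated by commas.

A->CA, B->CA, C->AB

  step 2 ⇒ step 3: CACAABCAABCACACA ⇒ AB·CA·AB·CA·CA·CA·AB·CA·CA·CA·AB·CA·AB·CA·AB·CA
    A ↦ CA
    B ↦ CA
    C ↦ AB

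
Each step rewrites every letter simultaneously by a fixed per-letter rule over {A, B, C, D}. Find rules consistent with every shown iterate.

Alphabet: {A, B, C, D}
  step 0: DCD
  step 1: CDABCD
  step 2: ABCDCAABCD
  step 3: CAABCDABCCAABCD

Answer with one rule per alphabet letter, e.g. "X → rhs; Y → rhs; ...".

  step 2 ⇒ step 3: ABCDCAABCD ⇒ C·A·AB·CD·AB·C·C·A·AB·CD
    A ↦ C
    B ↦ A
    C ↦ AB
    D ↦ CD

A->C, B->A, C->AB, D->CD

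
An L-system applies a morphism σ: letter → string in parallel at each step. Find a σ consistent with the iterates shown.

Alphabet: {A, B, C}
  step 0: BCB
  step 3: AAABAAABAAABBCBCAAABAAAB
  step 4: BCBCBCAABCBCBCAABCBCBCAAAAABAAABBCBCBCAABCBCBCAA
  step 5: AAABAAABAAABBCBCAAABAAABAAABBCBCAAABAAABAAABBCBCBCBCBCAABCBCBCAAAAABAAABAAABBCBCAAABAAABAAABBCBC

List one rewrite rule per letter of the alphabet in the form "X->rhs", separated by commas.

A->BC, B->AA, C->AB

  step 4 ⇒ step 5: BCBCBCAABCBCBCAABCBCBCAAAAABAAABBCBCBCAABCBCBCAA ⇒ AA·AB·AA·AB·AA·AB·BC·BC·AA·AB·AA·AB·AA·AB·BC·BC·AA·AB·AA·AB·AA·AB·BC·BC·BC·BC·BC·AA·BC·BC·BC·AA·AA·AB·AA·AB·AA·AB·BC·BC·AA·AB·AA·AB·AA·AB·BC·BC
    A ↦ BC
    B ↦ AA
    C ↦ AB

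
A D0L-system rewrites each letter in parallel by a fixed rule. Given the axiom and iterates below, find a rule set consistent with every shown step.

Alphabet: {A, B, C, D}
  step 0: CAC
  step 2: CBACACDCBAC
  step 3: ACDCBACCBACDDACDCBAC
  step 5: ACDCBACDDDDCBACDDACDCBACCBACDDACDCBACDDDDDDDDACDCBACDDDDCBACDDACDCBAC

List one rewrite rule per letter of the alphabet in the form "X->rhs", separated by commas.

  step 2 ⇒ step 3: CBACACDCBAC ⇒ AC·D·CB·AC·CB·AC·DD·AC·D·CB·AC
    A ↦ CB
    B ↦ D
    C ↦ AC
    D ↦ DD

A->CB, B->D, C->AC, D->DD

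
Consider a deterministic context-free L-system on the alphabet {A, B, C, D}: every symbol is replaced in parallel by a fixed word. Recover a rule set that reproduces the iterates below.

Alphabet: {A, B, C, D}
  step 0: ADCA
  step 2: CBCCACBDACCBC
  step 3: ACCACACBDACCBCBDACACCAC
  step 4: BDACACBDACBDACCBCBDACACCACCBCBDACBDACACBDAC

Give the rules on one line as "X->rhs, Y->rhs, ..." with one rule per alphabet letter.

  step 3 ⇒ step 4: ACCACACBDACCBCBDACACCAC ⇒ BD·AC·AC·BD·AC·BD·AC·C·BC·BD·AC·AC·C·AC·C·BC·BD·AC·BD·AC·AC·BD·AC
    A ↦ BD
    B ↦ C
    C ↦ AC
    D ↦ BC

A->BD, B->C, C->AC, D->BC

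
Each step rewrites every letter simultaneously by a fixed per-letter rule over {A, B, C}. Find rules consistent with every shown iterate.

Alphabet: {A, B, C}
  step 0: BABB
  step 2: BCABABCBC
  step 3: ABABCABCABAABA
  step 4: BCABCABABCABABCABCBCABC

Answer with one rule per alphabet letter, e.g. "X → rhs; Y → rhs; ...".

  step 3 ⇒ step 4: ABABCABCABAABA ⇒ BC·A·BC·A·BA·BC·A·BA·BC·A·BC·BC·A·BC
    A ↦ BC
    B ↦ A
    C ↦ BA

A->BC, B->A, C->BA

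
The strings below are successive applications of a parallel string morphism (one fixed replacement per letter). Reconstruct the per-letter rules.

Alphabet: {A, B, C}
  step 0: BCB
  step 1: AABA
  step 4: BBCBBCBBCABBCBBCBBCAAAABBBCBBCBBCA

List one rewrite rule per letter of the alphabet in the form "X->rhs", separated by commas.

A->BBC, B->A, C->AB

  step 0 ⇒ step 1: BCB ⇒ A·AB·A
    B ↦ A
    C ↦ AB
    A ↦ BBC  (constrained at step 1)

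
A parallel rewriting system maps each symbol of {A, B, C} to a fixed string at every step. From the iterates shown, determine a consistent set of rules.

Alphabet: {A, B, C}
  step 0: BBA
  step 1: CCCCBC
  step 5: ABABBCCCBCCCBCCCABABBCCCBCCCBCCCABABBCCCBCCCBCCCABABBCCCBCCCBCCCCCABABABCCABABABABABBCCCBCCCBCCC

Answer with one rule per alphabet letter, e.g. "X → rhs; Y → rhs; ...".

  step 0 ⇒ step 1: BBA ⇒ CC·CC·BC
    A ↦ BC
    B ↦ CC
    C ↦ AB  (constrained at step 1)

A->BC, B->CC, C->AB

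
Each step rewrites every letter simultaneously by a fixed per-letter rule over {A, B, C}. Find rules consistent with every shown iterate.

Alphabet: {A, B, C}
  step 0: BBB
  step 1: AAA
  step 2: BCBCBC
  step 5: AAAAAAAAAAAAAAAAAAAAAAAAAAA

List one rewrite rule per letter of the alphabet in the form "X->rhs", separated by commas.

A->BC, B->A, C->AA

  step 1 ⇒ step 2: AAA ⇒ BC·BC·BC
    A ↦ BC
  step 0 ⇒ step 1: BBB ⇒ A·A·A
    B ↦ A
    C ↦ AA  (constrained at step 2)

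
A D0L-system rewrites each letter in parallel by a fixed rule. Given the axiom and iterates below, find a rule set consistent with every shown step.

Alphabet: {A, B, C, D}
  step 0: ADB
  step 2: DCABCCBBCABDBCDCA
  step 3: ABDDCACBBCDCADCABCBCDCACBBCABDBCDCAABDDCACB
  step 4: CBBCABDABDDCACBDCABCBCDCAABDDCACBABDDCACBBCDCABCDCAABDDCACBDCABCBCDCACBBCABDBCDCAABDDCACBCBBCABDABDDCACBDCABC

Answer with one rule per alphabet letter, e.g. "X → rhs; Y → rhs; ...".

A->CB, B->BC, C->DCA, D->ABD

  step 3 ⇒ step 4: ABDDCACBBCDCADCABCBCDCACBBCABDBCDCAABDDCACB ⇒ CB·BC·ABD·ABD·DCA·CB·DCA·BC·BC·DCA·ABD·DCA·CB·ABD·DCA·CB·BC·DCA·BC·DCA·ABD·DCA·CB·DCA·BC·BC·DCA·CB·BC·ABD·BC·DCA·ABD·DCA·CB·CB·BC·ABD·ABD·DCA·CB·DCA·BC
    A ↦ CB
    B ↦ BC
    C ↦ DCA
    D ↦ ABD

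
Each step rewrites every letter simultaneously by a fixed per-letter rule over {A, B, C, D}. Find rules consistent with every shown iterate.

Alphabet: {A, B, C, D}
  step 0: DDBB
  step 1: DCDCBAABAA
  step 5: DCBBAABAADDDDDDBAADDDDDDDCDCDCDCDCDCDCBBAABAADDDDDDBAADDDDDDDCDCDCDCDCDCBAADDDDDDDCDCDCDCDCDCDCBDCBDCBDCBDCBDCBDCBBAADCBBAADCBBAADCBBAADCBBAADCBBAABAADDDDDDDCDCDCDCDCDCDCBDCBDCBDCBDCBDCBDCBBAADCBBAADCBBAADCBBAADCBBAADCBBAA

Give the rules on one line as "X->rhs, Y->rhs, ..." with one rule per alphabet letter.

A->DDD, B->BAA, C->B, D->DC

  step 0 ⇒ step 1: DDBB ⇒ DC·DC·BAA·BAA
    B ↦ BAA
    D ↦ DC
    A ↦ DDD  (constrained at step 1)
    C ↦ B  (constrained at step 1)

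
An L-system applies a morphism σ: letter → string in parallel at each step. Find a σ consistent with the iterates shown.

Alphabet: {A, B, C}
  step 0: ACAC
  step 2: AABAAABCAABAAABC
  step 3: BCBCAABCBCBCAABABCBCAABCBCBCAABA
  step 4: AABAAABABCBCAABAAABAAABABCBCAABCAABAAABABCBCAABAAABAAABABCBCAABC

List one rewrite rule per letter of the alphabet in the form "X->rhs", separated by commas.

  step 3 ⇒ step 4: BCBCAABCBCBCAABABCBCAABCBCBCAABA ⇒ AA·BA·AA·BA·BC·BC·AA·BA·AA·BA·AA·BA·BC·BC·AA·BC·AA·BA·AA·BA·BC·BC·AA·BA·AA·BA·AA·BA·BC·BC·AA·BC
    A ↦ BC
    B ↦ AA
    C ↦ BA

A->BC, B->AA, C->BA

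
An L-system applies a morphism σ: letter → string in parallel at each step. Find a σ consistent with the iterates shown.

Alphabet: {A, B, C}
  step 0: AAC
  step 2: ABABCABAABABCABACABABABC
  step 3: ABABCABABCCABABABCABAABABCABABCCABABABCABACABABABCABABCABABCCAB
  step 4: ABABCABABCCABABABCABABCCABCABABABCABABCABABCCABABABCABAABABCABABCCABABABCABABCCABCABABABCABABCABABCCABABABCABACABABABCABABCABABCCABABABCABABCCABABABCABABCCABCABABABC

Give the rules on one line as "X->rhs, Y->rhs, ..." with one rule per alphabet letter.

A->ABA, B->BC, C->CAB

  step 3 ⇒ step 4: ABABCABABCCABABABCABAABABCABABCCABABABCABACABABABCABABCABABCCAB ⇒ ABA·BC·ABA·BC·CAB·ABA·BC·ABA·BC·CAB·CAB·ABA·BC·ABA·BC·ABA·BC·CAB·ABA·BC·ABA·ABA·BC·ABA·BC·CAB·ABA·BC·ABA·BC·CAB·CAB·ABA·BC·ABA·BC·ABA·BC·CAB·ABA·BC·ABA·CAB·ABA·BC·ABA·BC·ABA·BC·CAB·ABA·BC·ABA·BC·CAB·ABA·BC·ABA·BC·CAB·CAB·ABA·BC
    A ↦ ABA
    B ↦ BC
    C ↦ CAB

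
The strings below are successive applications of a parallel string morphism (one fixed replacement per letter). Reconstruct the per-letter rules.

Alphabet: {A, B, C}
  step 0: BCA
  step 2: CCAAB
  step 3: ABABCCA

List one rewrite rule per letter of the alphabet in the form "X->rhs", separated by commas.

A->C, B->A, C->AB

  step 2 ⇒ step 3: CCAAB ⇒ AB·AB·C·C·A
    A ↦ C
    B ↦ A
    C ↦ AB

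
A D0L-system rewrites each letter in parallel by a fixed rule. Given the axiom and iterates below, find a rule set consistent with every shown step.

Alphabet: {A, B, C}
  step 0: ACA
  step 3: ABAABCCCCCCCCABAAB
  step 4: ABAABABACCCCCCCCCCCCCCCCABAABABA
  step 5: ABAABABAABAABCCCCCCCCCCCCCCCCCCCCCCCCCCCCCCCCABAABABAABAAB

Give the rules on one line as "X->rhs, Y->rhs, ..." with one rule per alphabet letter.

  step 4 ⇒ step 5: ABAABABACCCCCCCCCCCCCCCCABAABABA ⇒ AB·A·AB·AB·A·AB·A·AB·CC·CC·CC·CC·CC·CC·CC·CC·CC·CC·CC·CC·CC·CC·CC·CC·AB·A·AB·AB·A·AB·A·AB
    A ↦ AB
    B ↦ A
    C ↦ CC

A->AB, B->A, C->CC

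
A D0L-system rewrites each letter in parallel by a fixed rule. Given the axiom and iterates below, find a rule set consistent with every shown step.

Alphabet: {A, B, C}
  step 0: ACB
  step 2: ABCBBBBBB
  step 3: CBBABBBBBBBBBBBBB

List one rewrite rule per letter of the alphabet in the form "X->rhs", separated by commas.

A->C, B->BB, C->AB

  step 2 ⇒ step 3: ABCBBBBBB ⇒ C·BB·AB·BB·BB·BB·BB·BB·BB
    A ↦ C
    B ↦ BB
    C ↦ AB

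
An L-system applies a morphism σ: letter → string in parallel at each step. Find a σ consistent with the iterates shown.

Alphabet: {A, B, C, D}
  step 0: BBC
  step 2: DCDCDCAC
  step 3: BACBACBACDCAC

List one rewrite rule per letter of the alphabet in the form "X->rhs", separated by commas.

A->DC, B->A, C->AC, D->B

  step 2 ⇒ step 3: DCDCDCAC ⇒ B·AC·B·AC·B·AC·DC·AC
    A ↦ DC
    C ↦ AC
    D ↦ B
    B ↦ A  (constrained at step 0)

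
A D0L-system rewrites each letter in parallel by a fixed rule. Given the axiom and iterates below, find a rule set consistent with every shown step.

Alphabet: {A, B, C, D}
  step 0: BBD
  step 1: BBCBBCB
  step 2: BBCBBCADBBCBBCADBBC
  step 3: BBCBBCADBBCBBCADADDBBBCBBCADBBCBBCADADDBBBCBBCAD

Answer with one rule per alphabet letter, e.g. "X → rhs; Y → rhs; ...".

A->ADD, B->BBC, C->AD, D->B

  step 2 ⇒ step 3: BBCBBCADBBCBBCADBBC ⇒ BBC·BBC·AD·BBC·BBC·AD·ADD·B·BBC·BBC·AD·BBC·BBC·AD·ADD·B·BBC·BBC·AD
    A ↦ ADD
    B ↦ BBC
    C ↦ AD
    D ↦ B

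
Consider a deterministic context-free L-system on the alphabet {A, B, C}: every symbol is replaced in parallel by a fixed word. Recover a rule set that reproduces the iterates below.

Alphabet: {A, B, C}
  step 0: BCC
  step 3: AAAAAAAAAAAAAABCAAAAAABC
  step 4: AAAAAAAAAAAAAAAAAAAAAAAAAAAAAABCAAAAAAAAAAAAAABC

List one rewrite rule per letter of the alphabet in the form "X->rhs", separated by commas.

A->AA, B->AA, C->BC

  step 3 ⇒ step 4: AAAAAAAAAAAAAABCAAAAAABC ⇒ AA·AA·AA·AA·AA·AA·AA·AA·AA·AA·AA·AA·AA·AA·AA·BC·AA·AA·AA·AA·AA·AA·AA·BC
    A ↦ AA
    B ↦ AA
    C ↦ BC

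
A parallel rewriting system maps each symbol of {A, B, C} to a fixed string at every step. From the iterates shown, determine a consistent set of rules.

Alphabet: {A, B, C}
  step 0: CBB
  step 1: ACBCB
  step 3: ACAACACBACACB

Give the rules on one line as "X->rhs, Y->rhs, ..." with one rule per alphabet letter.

A->AC, B->CB, C->A

  step 0 ⇒ step 1: CBB ⇒ A·CB·CB
    B ↦ CB
    C ↦ A
    A ↦ AC  (constrained at step 1)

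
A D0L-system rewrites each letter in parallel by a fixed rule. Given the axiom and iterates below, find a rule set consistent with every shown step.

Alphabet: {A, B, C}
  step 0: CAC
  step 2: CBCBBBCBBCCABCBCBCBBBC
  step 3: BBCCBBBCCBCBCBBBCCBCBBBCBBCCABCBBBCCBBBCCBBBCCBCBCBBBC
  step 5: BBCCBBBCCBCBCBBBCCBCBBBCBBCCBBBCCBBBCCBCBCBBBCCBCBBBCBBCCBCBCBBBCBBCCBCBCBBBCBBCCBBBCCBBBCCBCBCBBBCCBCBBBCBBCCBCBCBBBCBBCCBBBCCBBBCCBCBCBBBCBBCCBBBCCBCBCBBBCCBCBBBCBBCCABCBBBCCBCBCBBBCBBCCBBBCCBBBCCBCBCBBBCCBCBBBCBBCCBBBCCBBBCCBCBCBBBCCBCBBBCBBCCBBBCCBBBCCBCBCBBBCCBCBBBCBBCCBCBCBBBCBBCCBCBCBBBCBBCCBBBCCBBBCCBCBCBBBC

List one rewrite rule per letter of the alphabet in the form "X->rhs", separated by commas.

  step 2 ⇒ step 3: CBCBBBCBBCCABCBCBCBBBC ⇒ BBC·CB·BBC·CB·CB·CB·BBC·CB·CB·BBC·BBC·CAB·CB·BBC·CB·BBC·CB·BBC·CB·CB·CB·BBC
    A ↦ CAB
    B ↦ CB
    C ↦ BBC

A->CAB, B->CB, C->BBC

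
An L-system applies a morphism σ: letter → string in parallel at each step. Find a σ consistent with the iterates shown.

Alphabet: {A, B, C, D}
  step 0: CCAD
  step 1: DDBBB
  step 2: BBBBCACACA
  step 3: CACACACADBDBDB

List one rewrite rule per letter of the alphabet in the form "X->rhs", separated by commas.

  step 2 ⇒ step 3: BBBBCACACA ⇒ CA·CA·CA·CA·D·B·D·B·D·B
    A ↦ B
    B ↦ CA
    C ↦ D
  step 0 ⇒ step 1: CCAD ⇒ D·D·B·BB
    D ↦ BB

A->B, B->CA, C->D, D->BB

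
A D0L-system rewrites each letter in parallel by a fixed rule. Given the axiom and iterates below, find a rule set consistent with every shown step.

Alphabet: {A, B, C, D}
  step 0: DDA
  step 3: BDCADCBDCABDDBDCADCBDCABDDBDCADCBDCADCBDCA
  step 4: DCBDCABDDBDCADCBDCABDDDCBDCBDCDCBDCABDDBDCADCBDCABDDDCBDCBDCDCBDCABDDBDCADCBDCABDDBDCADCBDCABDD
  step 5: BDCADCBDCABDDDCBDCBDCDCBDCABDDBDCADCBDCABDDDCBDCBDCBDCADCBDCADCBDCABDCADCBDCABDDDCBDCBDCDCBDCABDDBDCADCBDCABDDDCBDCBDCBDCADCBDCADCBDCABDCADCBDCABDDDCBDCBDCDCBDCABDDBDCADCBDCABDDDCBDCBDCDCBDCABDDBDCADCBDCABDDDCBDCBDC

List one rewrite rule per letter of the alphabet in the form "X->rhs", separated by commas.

A->BDD, B->DC, C->A, D->BDC

  step 4 ⇒ step 5: DCBDCABDDBDCADCBDCABDDDCBDCBDCDCBDCABDDBDCADCBDCABDDDCBDCBDCDCBDCABDDBDCADCBDCABDDBDCADCBDCABDD ⇒ BDC·A·DC·BDC·A·BDD·DC·BDC·BDC·DC·BDC·A·BDD·BDC·A·DC·BDC·A·BDD·DC·BDC·BDC·BDC·A·DC·BDC·A·DC·BDC·A·BDC·A·DC·BDC·A·BDD·DC·BDC·BDC·DC·BDC·A·BDD·BDC·A·DC·BDC·A·BDD·DC·BDC·BDC·BDC·A·DC·BDC·A·DC·BDC·A·BDC·A·DC·BDC·A·BDD·DC·BDC·BDC·DC·BDC·A·BDD·BDC·A·DC·BDC·A·BDD·DC·BDC·BDC·DC·BDC·A·BDD·BDC·A·DC·BDC·A·BDD·DC·BDC·BDC
    A ↦ BDD
    B ↦ DC
    C ↦ A
    D ↦ BDC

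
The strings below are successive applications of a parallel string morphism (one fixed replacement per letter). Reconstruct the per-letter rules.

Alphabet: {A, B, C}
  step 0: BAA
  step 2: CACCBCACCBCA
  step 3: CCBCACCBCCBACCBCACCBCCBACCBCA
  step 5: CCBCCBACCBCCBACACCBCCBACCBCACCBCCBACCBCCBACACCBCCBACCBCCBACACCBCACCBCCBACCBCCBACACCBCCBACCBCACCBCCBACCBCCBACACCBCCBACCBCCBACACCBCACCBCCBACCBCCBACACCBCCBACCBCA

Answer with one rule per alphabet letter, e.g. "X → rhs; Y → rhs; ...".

  step 2 ⇒ step 3: CACCBCACCBCA ⇒ CCB·CA·CCB·CCB·A·CCB·CA·CCB·CCB·A·CCB·CA
    A ↦ CA
    B ↦ A
    C ↦ CCB

A->CA, B->A, C->CCB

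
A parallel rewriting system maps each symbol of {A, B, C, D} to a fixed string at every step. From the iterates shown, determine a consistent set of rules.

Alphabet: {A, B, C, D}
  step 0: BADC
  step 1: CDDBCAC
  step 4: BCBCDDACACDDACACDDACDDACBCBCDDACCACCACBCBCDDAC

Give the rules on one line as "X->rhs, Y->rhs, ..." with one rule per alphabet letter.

A->DD, B->C, C->AC, D->BC

  step 0 ⇒ step 1: BADC ⇒ C·DD·BC·AC
    A ↦ DD
    B ↦ C
    C ↦ AC
    D ↦ BC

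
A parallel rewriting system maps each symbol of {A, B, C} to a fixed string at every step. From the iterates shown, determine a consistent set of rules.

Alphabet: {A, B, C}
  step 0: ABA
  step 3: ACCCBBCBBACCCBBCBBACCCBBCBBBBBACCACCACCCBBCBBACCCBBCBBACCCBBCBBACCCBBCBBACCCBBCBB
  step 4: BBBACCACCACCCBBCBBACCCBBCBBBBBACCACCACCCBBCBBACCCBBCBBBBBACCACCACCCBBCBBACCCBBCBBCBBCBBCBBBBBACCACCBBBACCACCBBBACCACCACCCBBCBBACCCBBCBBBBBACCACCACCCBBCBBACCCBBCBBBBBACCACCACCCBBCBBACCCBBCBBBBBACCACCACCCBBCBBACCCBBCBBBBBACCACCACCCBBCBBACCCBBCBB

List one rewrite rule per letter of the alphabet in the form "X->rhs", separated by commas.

  step 3 ⇒ step 4: ACCCBBCBBACCCBBCBBACCCBBCBBBBBACCACCACCCBBCBBACCCBBCBBACCCBBCBBACCCBBCBBACCCBBCBB ⇒ BBB·ACC·ACC·ACC·CBB·CBB·ACC·CBB·CBB·BBB·ACC·ACC·ACC·CBB·CBB·ACC·CBB·CBB·BBB·ACC·ACC·ACC·CBB·CBB·ACC·CBB·CBB·CBB·CBB·CBB·BBB·ACC·ACC·BBB·ACC·ACC·BBB·ACC·ACC·ACC·CBB·CBB·ACC·CBB·CBB·BBB·ACC·ACC·ACC·CBB·CBB·ACC·CBB·CBB·BBB·ACC·ACC·ACC·CBB·CBB·ACC·CBB·CBB·BBB·ACC·ACC·ACC·CBB·CBB·ACC·CBB·CBB·BBB·ACC·ACC·ACC·CBB·CBB·ACC·CBB·CBB
    A ↦ BBB
    B ↦ CBB
    C ↦ ACC

A->BBB, B->CBB, C->ACC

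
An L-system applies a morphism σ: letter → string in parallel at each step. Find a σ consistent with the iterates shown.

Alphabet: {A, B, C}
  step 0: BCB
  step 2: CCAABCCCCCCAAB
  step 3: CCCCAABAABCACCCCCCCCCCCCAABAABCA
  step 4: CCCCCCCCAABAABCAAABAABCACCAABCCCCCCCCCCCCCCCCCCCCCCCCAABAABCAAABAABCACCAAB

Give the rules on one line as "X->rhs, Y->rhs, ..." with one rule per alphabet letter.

A->AAB, B->CA, C->CC

  step 3 ⇒ step 4: CCCCAABAABCACCCCCCCCCCCCAABAABCA ⇒ CC·CC·CC·CC·AAB·AAB·CA·AAB·AAB·CA·CC·AAB·CC·CC·CC·CC·CC·CC·CC·CC·CC·CC·CC·CC·AAB·AAB·CA·AAB·AAB·CA·CC·AAB
    A ↦ AAB
    B ↦ CA
    C ↦ CC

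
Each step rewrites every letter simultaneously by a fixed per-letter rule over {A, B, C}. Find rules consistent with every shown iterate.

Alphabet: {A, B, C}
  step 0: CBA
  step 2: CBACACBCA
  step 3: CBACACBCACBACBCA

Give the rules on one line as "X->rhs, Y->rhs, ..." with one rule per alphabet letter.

A->CA, B->A, C->CB

  step 2 ⇒ step 3: CBACACBCA ⇒ CB·A·CA·CB·CA·CB·A·CB·CA
    A ↦ CA
    B ↦ A
    C ↦ CB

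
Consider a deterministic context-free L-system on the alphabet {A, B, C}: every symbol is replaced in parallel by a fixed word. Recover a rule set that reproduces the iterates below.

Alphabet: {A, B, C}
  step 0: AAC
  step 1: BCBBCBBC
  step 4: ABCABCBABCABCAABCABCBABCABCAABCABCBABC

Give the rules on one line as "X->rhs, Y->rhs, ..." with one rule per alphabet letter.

A->BCB, B->A, C->BC

  step 0 ⇒ step 1: AAC ⇒ BCB·BCB·BC
    A ↦ BCB
    C ↦ BC
    B ↦ A  (constrained at step 1)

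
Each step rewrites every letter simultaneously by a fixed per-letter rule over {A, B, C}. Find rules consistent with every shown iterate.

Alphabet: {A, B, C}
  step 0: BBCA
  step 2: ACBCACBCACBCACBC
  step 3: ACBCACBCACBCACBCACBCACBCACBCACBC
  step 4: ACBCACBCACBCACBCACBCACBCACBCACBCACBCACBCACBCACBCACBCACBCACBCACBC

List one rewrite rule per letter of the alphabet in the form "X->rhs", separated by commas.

A->AC, B->AC, C->BC

  step 3 ⇒ step 4: ACBCACBCACBCACBCACBCACBCACBCACBC ⇒ AC·BC·AC·BC·AC·BC·AC·BC·AC·BC·AC·BC·AC·BC·AC·BC·AC·BC·AC·BC·AC·BC·AC·BC·AC·BC·AC·BC·AC·BC·AC·BC
    A ↦ AC
    B ↦ AC
    C ↦ BC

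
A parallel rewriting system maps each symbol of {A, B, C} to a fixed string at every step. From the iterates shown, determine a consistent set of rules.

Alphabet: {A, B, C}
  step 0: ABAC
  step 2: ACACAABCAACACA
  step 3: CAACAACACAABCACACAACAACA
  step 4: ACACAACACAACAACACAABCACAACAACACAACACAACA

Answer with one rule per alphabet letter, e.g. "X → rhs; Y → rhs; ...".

A->CA, B->ABC, C->A

  step 3 ⇒ step 4: CAACAACACAABCACACAACAACA ⇒ A·CA·CA·A·CA·CA·A·CA·A·CA·CA·ABC·A·CA·A·CA·A·CA·CA·A·CA·CA·A·CA
    A ↦ CA
    B ↦ ABC
    C ↦ A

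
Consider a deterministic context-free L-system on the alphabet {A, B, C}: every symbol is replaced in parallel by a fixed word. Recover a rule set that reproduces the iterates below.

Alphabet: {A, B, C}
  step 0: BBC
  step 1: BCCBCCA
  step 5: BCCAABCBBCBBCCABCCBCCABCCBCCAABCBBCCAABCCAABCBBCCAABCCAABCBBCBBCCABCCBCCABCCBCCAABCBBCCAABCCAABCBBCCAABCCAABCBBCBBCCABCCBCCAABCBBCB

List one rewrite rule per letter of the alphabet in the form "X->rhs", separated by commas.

  step 0 ⇒ step 1: BBC ⇒ BCC·BCC·A
    B ↦ BCC
    C ↦ A
    A ↦ BCB  (constrained at step 1)

A->BCB, B->BCC, C->A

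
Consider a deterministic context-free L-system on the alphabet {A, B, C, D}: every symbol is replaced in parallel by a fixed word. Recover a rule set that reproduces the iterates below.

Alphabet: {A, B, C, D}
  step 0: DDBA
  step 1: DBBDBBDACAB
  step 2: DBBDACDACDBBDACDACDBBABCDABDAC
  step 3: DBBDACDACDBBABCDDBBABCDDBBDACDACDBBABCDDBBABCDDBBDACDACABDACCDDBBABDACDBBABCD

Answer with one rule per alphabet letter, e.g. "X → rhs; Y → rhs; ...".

  step 2 ⇒ step 3: DBBDACDACDBBDACDACDBBABCDABDAC ⇒ DBB·DAC·DAC·DBB·AB·CD·DBB·AB·CD·DBB·DAC·DAC·DBB·AB·CD·DBB·AB·CD·DBB·DAC·DAC·AB·DAC·CD·DBB·AB·DAC·DBB·AB·CD
    A ↦ AB
    B ↦ DAC
    C ↦ CD
    D ↦ DBB

A->AB, B->DAC, C->CD, D->DBB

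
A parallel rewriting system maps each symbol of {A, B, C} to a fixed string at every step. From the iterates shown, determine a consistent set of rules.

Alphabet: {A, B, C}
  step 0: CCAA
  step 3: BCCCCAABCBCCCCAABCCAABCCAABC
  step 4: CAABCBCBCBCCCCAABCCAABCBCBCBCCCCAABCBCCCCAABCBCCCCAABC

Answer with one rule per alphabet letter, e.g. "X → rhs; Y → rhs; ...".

A->C, B->CAA, C->BC

  step 3 ⇒ step 4: BCCCCAABCBCCCCAABCCAABCCAABC ⇒ CAA·BC·BC·BC·BC·C·C·CAA·BC·CAA·BC·BC·BC·BC·C·C·CAA·BC·BC·C·C·CAA·BC·BC·C·C·CAA·BC
    A ↦ C
    B ↦ CAA
    C ↦ BC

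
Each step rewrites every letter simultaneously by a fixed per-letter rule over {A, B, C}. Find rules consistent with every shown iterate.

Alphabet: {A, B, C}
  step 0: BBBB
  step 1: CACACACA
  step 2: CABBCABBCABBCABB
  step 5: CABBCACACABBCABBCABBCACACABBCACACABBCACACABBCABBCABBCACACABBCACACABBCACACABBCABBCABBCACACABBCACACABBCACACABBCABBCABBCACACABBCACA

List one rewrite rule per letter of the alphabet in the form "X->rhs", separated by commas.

  step 1 ⇒ step 2: CACACACA ⇒ CA·BB·CA·BB·CA·BB·CA·BB
    A ↦ BB
    C ↦ CA
  step 0 ⇒ step 1: BBBB ⇒ CA·CA·CA·CA
    B ↦ CA

A->BB, B->CA, C->CA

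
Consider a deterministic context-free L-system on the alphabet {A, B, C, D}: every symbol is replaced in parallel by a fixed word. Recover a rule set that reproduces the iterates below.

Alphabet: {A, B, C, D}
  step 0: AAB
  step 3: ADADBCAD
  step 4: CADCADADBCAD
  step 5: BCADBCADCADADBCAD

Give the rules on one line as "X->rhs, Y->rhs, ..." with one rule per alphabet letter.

A->C, B->AD, C->B, D->AD

  step 4 ⇒ step 5: CADCADADBCAD ⇒ B·C·AD·B·C·AD·C·AD·AD·B·C·AD
    A ↦ C
    B ↦ AD
    C ↦ B
    D ↦ AD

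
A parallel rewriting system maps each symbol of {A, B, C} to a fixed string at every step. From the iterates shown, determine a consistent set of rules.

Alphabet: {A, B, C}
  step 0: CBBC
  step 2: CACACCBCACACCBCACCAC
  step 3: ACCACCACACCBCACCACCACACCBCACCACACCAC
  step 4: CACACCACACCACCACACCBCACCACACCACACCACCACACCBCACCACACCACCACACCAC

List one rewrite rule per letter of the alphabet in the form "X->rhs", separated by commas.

A->C, B->CBC, C->AC

  step 3 ⇒ step 4: ACCACCACACCBCACCACCACACCBCACCACACCAC ⇒ C·AC·AC·C·AC·AC·C·AC·C·AC·AC·CBC·AC·C·AC·AC·C·AC·AC·C·AC·C·AC·AC·CBC·AC·C·AC·AC·C·AC·C·AC·AC·C·AC
    A ↦ C
    B ↦ CBC
    C ↦ AC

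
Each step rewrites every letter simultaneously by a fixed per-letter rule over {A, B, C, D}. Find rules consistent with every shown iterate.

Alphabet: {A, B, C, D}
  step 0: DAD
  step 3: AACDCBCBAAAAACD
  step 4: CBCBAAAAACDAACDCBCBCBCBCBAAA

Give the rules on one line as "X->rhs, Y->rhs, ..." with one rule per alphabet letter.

A->CB, B->CD, C->AA, D->A

  step 3 ⇒ step 4: AACDCBCBAAAAACD ⇒ CB·CB·AA·A·AA·CD·AA·CD·CB·CB·CB·CB·CB·AA·A
    A ↦ CB
    B ↦ CD
    C ↦ AA
    D ↦ A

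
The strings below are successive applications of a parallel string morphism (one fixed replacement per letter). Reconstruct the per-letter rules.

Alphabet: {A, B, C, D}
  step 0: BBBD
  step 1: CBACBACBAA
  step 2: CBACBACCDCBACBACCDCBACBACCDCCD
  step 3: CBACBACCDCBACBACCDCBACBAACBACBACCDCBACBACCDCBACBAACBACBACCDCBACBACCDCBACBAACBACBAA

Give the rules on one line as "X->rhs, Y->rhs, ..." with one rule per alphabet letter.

  step 2 ⇒ step 3: CBACBACCDCBACBACCDCBACBACCDCCD ⇒ CBA·CBA·CCD·CBA·CBA·CCD·CBA·CBA·A·CBA·CBA·CCD·CBA·CBA·CCD·CBA·CBA·A·CBA·CBA·CCD·CBA·CBA·CCD·CBA·CBA·A·CBA·CBA·A
    A ↦ CCD
    B ↦ CBA
    C ↦ CBA
    D ↦ A

A->CCD, B->CBA, C->CBA, D->A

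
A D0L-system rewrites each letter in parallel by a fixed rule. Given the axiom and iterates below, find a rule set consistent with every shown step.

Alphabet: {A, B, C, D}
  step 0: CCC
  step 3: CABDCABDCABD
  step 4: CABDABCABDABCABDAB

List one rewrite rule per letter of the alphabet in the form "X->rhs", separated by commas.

  step 3 ⇒ step 4: CABDCABDCABD ⇒ CA·B·D·AB·CA·B·D·AB·CA·B·D·AB
    A ↦ B
    B ↦ D
    C ↦ CA
    D ↦ AB

A->B, B->D, C->CA, D->AB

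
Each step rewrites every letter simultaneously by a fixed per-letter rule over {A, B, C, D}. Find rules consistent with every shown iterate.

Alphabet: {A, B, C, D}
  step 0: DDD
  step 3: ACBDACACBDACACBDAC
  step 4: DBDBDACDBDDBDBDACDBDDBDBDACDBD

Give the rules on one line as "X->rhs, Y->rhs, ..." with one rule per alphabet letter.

  step 3 ⇒ step 4: ACBDACACBDACACBDAC ⇒ D·BD·BD·AC·D·BD·D·BD·BD·AC·D·BD·D·BD·BD·AC·D·BD
    A ↦ D
    B ↦ BD
    C ↦ BD
    D ↦ AC

A->D, B->BD, C->BD, D->AC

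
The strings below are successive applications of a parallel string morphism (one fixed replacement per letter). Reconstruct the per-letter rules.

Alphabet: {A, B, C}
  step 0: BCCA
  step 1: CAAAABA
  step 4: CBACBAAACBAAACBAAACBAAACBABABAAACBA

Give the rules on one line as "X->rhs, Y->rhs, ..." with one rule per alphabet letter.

  step 0 ⇒ step 1: BCCA ⇒ C·AA·AA·BA
    A ↦ BA
    B ↦ C
    C ↦ AA

A->BA, B->C, C->AA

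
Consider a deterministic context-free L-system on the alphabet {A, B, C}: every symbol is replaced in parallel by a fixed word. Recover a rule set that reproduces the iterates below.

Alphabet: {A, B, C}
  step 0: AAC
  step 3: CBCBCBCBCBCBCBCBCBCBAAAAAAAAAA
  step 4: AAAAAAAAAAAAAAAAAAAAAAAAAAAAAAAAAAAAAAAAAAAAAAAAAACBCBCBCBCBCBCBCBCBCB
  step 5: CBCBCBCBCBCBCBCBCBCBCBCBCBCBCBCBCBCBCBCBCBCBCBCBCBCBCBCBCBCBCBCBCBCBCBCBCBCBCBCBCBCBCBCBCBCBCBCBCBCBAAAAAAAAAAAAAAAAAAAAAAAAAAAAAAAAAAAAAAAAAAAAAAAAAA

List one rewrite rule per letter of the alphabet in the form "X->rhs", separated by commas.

  step 4 ⇒ step 5: AAAAAAAAAAAAAAAAAAAAAAAAAAAAAAAAAAAAAAAAAAAAAAAAAACBCBCBCBCBCBCBCBCBCB ⇒ CB·CB·CB·CB·CB·CB·CB·CB·CB·CB·CB·CB·CB·CB·CB·CB·CB·CB·CB·CB·CB·CB·CB·CB·CB·CB·CB·CB·CB·CB·CB·CB·CB·CB·CB·CB·CB·CB·CB·CB·CB·CB·CB·CB·CB·CB·CB·CB·CB·CB·AA·AAA·AA·AAA·AA·AAA·AA·AAA·AA·AAA·AA·AAA·AA·AAA·AA·AAA·AA·AAA·AA·AAA
    A ↦ CB
    B ↦ AAA
    C ↦ AA

A->CB, B->AAA, C->AA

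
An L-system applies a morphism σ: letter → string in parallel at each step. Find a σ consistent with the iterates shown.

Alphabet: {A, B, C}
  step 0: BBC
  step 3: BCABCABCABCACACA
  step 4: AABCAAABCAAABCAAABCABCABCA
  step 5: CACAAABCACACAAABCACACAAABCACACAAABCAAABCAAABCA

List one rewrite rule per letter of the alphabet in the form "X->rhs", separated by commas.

  step 4 ⇒ step 5: AABCAAABCAAABCAAABCABCABCA ⇒ CA·CA·AA·B·CA·CA·CA·AA·B·CA·CA·CA·AA·B·CA·CA·CA·AA·B·CA·AA·B·CA·AA·B·CA
    A ↦ CA
    B ↦ AA
    C ↦ B

A->CA, B->AA, C->B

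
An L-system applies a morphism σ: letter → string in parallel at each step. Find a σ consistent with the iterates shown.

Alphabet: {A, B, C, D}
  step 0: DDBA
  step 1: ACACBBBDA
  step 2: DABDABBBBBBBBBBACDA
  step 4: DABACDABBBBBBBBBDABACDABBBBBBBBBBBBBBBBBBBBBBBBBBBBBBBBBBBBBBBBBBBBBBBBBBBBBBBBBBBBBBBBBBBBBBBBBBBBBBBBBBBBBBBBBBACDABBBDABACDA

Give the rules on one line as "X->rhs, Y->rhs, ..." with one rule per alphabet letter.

  step 1 ⇒ step 2: ACACBBBDA ⇒ DA·B·DA·B·BBB·BBB·BBB·AC·DA
    A ↦ DA
    B ↦ BBB
    C ↦ B
    D ↦ AC

A->DA, B->BBB, C->B, D->AC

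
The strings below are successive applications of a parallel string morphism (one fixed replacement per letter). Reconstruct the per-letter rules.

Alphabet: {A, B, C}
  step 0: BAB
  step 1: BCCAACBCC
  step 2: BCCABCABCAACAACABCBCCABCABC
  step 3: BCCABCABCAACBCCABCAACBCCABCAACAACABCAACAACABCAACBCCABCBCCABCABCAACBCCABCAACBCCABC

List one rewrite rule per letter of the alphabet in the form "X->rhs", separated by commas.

A->AAC, B->BCC, C->ABC

  step 2 ⇒ step 3: BCCABCABCAACAACABCBCCABCABC ⇒ BCC·ABC·ABC·AAC·BCC·ABC·AAC·BCC·ABC·AAC·AAC·ABC·AAC·AAC·ABC·AAC·BCC·ABC·BCC·ABC·ABC·AAC·BCC·ABC·AAC·BCC·ABC
    A ↦ AAC
    B ↦ BCC
    C ↦ ABC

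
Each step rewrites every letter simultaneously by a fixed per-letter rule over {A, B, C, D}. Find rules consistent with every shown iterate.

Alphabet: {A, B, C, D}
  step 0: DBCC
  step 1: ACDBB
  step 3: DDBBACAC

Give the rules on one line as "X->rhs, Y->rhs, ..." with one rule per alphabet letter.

  step 0 ⇒ step 1: DBCC ⇒ AC·D·B·B
    B ↦ D
    C ↦ B
    D ↦ AC
    A ↦ B  (constrained at step 1)

A->B, B->D, C->B, D->AC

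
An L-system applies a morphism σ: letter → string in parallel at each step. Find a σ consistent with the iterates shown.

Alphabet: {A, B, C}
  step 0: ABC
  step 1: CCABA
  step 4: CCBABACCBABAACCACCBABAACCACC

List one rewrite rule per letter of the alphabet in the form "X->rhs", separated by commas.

A->CC, B->A, C->BA

  step 0 ⇒ step 1: ABC ⇒ CC·A·BA
    A ↦ CC
    B ↦ A
    C ↦ BA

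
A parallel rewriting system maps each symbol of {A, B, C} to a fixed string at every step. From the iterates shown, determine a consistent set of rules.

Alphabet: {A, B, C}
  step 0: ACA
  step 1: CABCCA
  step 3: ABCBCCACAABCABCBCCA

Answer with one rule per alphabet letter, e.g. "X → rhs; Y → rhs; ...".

A->CA, B->A, C->BC

  step 0 ⇒ step 1: ACA ⇒ CA·BC·CA
    A ↦ CA
    C ↦ BC
    B ↦ A  (constrained at step 1)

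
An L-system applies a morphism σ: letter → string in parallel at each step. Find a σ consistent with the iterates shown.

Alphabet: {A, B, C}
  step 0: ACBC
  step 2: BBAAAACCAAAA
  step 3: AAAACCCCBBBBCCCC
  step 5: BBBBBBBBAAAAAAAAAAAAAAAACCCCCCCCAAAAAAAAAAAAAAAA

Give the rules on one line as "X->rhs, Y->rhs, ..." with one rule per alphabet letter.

A->C, B->AA, C->BB

  step 2 ⇒ step 3: BBAAAACCAAAA ⇒ AA·AA·C·C·C·C·BB·BB·C·C·C·C
    A ↦ C
    B ↦ AA
    C ↦ BB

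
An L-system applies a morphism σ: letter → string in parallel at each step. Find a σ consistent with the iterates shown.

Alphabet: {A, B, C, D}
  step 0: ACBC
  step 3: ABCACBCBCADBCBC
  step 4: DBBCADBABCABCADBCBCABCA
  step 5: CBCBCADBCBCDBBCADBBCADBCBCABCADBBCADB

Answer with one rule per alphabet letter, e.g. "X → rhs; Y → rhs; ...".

  step 4 ⇒ step 5: DBBCADBABCABCADBCBCABCA ⇒ C·BC·BC·A·DB·C·BC·DB·BC·A·DB·BC·A·DB·C·BC·A·BC·A·DB·BC·A·DB
    A ↦ DB
    B ↦ BC
    C ↦ A
    D ↦ C

A->DB, B->BC, C->A, D->C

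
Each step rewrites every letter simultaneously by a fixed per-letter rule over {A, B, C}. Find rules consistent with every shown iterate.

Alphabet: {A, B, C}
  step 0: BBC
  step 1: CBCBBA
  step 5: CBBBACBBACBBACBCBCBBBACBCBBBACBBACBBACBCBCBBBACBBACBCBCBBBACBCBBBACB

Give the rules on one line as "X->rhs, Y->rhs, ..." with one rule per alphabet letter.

A->B, B->CB, C->BA

  step 0 ⇒ step 1: BBC ⇒ CB·CB·BA
    B ↦ CB
    C ↦ BA
    A ↦ B  (constrained at step 1)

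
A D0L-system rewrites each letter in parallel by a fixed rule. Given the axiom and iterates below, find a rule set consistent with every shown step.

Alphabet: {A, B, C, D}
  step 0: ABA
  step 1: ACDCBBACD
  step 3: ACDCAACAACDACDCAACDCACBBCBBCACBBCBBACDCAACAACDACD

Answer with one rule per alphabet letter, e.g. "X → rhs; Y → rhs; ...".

  step 0 ⇒ step 1: ABA ⇒ ACD·CBB·ACD
    A ↦ ACD
    B ↦ CBB
    C ↦ CA  (constrained at step 1)
    D ↦ A  (constrained at step 1)

A->ACD, B->CBB, C->CA, D->A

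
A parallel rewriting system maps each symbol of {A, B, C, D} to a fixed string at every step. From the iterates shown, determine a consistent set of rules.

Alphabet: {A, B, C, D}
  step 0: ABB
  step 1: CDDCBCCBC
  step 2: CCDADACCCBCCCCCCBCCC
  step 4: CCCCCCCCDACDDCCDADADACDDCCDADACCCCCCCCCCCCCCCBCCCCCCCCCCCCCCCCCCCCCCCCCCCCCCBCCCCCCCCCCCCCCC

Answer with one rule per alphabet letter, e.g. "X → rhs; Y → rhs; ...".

  step 1 ⇒ step 2: CDDCBCCBC ⇒ CC·DA·DA·CC·CBC·CC·CC·CBC·CC
    B ↦ CBC
    C ↦ CC
    D ↦ DA
  step 0 ⇒ step 1: ABB ⇒ CDD·CBC·CBC
    A ↦ CDD

A->CDD, B->CBC, C->CC, D->DA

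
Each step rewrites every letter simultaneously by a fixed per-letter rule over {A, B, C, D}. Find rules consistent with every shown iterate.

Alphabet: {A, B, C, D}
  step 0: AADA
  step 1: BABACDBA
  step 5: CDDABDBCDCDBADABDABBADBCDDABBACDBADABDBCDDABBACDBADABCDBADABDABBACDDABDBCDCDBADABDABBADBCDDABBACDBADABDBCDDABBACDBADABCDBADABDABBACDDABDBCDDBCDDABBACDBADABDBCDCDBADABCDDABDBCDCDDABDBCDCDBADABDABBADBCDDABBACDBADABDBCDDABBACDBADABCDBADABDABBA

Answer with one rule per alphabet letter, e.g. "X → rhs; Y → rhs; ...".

  step 0 ⇒ step 1: AADA ⇒ BA·BA·CD·BA
    A ↦ BA
    D ↦ CD
    B ↦ DAB  (constrained at step 1)
    C ↦ DB  (constrained at step 1)

A->BA, B->DAB, C->DB, D->CD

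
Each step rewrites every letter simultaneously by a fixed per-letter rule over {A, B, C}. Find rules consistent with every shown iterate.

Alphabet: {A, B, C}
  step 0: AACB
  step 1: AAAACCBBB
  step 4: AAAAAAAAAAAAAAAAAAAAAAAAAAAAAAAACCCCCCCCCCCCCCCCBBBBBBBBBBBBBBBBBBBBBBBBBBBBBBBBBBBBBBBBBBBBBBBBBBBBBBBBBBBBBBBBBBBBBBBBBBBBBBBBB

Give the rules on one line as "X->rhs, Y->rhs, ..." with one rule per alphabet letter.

A->AA, B->BBB, C->CC

  step 0 ⇒ step 1: AACB ⇒ AA·AA·CC·BBB
    A ↦ AA
    B ↦ BBB
    C ↦ CC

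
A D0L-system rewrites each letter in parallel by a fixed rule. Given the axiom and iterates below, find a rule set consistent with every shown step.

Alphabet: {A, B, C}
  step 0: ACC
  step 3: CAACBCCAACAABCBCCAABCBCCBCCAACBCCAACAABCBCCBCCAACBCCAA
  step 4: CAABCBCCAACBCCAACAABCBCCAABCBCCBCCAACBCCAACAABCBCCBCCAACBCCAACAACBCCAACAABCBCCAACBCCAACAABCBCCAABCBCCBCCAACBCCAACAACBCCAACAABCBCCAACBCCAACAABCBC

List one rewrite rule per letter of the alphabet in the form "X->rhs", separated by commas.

A->BC, B->CBC, C->CAA

  step 3 ⇒ step 4: CAACBCCAACAABCBCCAABCBCCBCCAACBCCAACAABCBCCBCCAACBCCAA ⇒ CAA·BC·BC·CAA·CBC·CAA·CAA·BC·BC·CAA·BC·BC·CBC·CAA·CBC·CAA·CAA·BC·BC·CBC·CAA·CBC·CAA·CAA·CBC·CAA·CAA·BC·BC·CAA·CBC·CAA·CAA·BC·BC·CAA·BC·BC·CBC·CAA·CBC·CAA·CAA·CBC·CAA·CAA·BC·BC·CAA·CBC·CAA·CAA·BC·BC
    A ↦ BC
    B ↦ CBC
    C ↦ CAA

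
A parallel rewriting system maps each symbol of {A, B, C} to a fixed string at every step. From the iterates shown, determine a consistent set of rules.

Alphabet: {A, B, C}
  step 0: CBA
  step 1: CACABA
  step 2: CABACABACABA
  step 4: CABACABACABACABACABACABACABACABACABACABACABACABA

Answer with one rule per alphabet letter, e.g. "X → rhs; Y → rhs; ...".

A->BA, B->CA, C->CA

  step 1 ⇒ step 2: CACABA ⇒ CA·BA·CA·BA·CA·BA
    A ↦ BA
    B ↦ CA
    C ↦ CA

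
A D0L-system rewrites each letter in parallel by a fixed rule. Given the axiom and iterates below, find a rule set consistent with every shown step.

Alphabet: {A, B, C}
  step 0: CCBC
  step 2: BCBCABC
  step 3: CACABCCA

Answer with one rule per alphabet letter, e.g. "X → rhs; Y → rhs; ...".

A->BC, B->C, C->A

  step 2 ⇒ step 3: BCBCABC ⇒ C·A·C·A·BC·C·A
    A ↦ BC
    B ↦ C
    C ↦ A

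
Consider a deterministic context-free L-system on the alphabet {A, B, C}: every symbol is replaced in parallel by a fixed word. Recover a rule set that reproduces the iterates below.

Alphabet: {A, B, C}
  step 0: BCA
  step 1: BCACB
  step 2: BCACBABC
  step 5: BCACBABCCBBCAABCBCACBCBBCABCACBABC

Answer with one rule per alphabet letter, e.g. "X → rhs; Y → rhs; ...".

  step 1 ⇒ step 2: BCACB ⇒ BC·A·CB·A·BC
    A ↦ CB
    B ↦ BC
    C ↦ A

A->CB, B->BC, C->A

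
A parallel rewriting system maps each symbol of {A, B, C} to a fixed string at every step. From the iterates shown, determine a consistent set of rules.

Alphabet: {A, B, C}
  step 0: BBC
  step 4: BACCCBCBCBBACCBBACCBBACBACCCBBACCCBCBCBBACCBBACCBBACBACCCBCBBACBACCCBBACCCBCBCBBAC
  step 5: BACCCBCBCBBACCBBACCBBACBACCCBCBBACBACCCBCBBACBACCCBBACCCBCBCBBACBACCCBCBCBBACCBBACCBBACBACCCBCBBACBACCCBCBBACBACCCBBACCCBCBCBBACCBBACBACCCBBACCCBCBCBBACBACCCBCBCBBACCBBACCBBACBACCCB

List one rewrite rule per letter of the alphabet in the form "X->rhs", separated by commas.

  step 4 ⇒ step 5: BACCCBCBCBBACCBBACCBBACBACCCBBACCCBCBCBBACCBBACCBBACBACCCBCBBACBACCCBBACCCBCBCBBAC ⇒ BAC·C·CB·CB·CB·BAC·CB·BAC·CB·BAC·BAC·C·CB·CB·BAC·BAC·C·CB·CB·BAC·BAC·C·CB·BAC·C·CB·CB·CB·BAC·BAC·C·CB·CB·CB·BAC·CB·BAC·CB·BAC·BAC·C·CB·CB·BAC·BAC·C·CB·CB·BAC·BAC·C·CB·BAC·C·CB·CB·CB·BAC·CB·BAC·BAC·C·CB·BAC·C·CB·CB·CB·BAC·BAC·C·CB·CB·CB·BAC·CB·BAC·CB·BAC·BAC·C·CB
    A ↦ C
    B ↦ BAC
    C ↦ CB

A->C, B->BAC, C->CB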